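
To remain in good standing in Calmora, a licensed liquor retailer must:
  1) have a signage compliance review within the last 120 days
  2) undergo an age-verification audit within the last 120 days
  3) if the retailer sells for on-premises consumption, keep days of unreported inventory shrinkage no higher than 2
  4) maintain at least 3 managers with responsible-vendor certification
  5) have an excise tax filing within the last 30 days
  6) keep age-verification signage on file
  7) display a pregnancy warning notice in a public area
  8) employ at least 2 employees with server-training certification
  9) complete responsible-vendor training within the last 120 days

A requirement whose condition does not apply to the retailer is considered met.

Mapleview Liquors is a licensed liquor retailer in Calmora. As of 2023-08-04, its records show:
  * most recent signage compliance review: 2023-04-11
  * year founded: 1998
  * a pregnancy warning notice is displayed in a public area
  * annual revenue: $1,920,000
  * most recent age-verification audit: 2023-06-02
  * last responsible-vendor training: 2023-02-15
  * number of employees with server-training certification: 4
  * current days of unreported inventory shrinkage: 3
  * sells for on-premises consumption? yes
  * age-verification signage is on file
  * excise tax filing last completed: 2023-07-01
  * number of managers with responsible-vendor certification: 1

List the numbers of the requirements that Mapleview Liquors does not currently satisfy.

3, 4, 5, 9

1. signage compliance review 115 days ago vs limit 120 → met
2. age-verification audit 63 days ago vs limit 120 → met
3. condition 'sells for on-premises consumption' holds; days of unreported inventory shrinkage 3 > 2 → not met
4. managers with responsible-vendor certification 1 < 3 → not met
5. excise tax filing 34 days ago vs limit 30 → not met
6. age-verification signage present → met
7. pregnancy warning notice present → met
8. employees with server-training certification 4 ≥ 2 → met
9. responsible-vendor training 170 days ago vs limit 120 → not met
Not met: 3, 4, 5, 9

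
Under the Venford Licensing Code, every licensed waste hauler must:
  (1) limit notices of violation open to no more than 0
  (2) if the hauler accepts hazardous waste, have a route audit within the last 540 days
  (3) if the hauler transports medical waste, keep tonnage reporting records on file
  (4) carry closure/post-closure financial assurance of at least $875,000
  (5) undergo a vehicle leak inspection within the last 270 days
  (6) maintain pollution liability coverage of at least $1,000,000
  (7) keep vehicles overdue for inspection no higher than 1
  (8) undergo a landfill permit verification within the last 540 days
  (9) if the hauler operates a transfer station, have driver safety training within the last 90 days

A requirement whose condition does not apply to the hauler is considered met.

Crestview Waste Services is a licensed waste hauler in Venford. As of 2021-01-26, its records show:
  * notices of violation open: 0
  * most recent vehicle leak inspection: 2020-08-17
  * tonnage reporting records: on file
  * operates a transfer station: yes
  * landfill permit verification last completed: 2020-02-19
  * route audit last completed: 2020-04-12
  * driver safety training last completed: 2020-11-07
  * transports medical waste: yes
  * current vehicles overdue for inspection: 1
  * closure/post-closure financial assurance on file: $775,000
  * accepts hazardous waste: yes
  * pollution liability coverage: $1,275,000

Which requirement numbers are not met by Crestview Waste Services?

1. notices of violation open 0 ≤ 0 → met
2. condition 'accepts hazardous waste' holds; route audit 289 days ago vs limit 540 → met
3. condition 'transports medical waste' holds; tonnage reporting records present → met
4. closure/post-closure financial assurance $775,000 < $875,000 → not met
5. vehicle leak inspection 162 days ago vs limit 270 → met
6. pollution liability coverage $1,275,000 ≥ $1,000,000 → met
7. vehicles overdue for inspection 1 ≤ 1 → met
8. landfill permit verification 342 days ago vs limit 540 → met
9. condition 'operates a transfer station' holds; driver safety training 80 days ago vs limit 90 → met
Not met: 4

4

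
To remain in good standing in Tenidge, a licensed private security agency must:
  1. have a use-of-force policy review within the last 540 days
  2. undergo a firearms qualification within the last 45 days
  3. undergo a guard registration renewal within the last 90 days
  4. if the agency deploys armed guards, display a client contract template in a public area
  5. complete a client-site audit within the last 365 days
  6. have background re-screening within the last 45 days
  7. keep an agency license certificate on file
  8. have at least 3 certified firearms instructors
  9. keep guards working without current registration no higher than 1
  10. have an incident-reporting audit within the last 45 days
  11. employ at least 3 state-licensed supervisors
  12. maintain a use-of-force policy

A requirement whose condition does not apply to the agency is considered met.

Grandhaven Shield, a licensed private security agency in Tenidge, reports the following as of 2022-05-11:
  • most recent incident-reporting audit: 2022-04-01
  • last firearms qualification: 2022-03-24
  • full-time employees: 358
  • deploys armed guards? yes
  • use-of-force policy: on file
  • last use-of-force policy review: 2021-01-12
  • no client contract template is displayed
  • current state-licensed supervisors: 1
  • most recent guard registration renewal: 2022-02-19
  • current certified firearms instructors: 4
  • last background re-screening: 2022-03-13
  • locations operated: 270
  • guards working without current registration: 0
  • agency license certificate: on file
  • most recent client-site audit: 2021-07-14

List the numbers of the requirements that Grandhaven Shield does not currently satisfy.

2, 4, 6, 11

1. use-of-force policy review 484 days ago vs limit 540 → met
2. firearms qualification 48 days ago vs limit 45 → not met
3. guard registration renewal 81 days ago vs limit 90 → met
4. condition 'deploys armed guards' holds; client contract template absent → not met
5. client-site audit 301 days ago vs limit 365 → met
6. background re-screening 59 days ago vs limit 45 → not met
7. agency license certificate present → met
8. certified firearms instructors 4 ≥ 3 → met
9. guards working without current registration 0 ≤ 1 → met
10. incident-reporting audit 40 days ago vs limit 45 → met
11. state-licensed supervisors 1 < 3 → not met
12. use-of-force policy present → met
Not met: 2, 4, 6, 11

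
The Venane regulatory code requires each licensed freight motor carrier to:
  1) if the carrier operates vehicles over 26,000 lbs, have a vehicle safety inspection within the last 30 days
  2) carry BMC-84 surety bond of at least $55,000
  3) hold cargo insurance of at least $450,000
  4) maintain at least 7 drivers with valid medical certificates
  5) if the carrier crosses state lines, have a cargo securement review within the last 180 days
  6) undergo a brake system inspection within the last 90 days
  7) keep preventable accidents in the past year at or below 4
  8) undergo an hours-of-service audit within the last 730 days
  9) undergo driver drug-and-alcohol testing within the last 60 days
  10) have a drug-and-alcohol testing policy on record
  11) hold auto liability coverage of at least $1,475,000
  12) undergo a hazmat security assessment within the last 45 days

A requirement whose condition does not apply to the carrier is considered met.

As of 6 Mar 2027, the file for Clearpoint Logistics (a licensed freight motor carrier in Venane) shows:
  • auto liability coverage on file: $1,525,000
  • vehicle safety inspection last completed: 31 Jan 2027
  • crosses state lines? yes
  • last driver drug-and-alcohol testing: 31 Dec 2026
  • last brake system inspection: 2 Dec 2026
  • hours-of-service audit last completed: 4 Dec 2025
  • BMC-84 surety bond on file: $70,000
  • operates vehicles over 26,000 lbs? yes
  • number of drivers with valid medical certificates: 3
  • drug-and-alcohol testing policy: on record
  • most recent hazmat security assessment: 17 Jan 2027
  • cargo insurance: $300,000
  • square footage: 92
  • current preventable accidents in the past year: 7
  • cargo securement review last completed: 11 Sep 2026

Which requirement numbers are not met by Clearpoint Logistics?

1. condition 'operates vehicles over 26,000 lbs' holds; vehicle safety inspection 34 days ago vs limit 30 → not met
2. BMC-84 surety bond $70,000 ≥ $55,000 → met
3. cargo insurance $300,000 < $450,000 → not met
4. drivers with valid medical certificates 3 < 7 → not met
5. condition 'crosses state lines' holds; cargo securement review 176 days ago vs limit 180 → met
6. brake system inspection 94 days ago vs limit 90 → not met
7. preventable accidents in the past year 7 > 4 → not met
8. hours-of-service audit 457 days ago vs limit 730 → met
9. driver drug-and-alcohol testing 65 days ago vs limit 60 → not met
10. drug-and-alcohol testing policy present → met
11. auto liability coverage $1,525,000 ≥ $1,475,000 → met
12. hazmat security assessment 48 days ago vs limit 45 → not met
Not met: 1, 3, 4, 6, 7, 9, 12

1, 3, 4, 6, 7, 9, 12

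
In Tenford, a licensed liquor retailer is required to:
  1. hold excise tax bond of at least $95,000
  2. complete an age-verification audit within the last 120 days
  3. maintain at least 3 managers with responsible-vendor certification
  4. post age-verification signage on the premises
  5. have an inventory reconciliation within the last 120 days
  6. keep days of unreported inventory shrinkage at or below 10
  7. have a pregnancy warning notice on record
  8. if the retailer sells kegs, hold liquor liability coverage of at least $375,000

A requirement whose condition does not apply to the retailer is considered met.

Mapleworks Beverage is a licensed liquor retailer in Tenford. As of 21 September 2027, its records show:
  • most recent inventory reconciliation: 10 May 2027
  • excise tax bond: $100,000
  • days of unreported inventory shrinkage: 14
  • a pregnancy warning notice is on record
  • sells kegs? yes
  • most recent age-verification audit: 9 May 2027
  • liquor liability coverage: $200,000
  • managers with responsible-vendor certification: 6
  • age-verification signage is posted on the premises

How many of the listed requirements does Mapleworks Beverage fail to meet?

1. excise tax bond $100,000 ≥ $95,000 → met
2. age-verification audit 135 days ago vs limit 120 → not met
3. managers with responsible-vendor certification 6 ≥ 3 → met
4. age-verification signage present → met
5. inventory reconciliation 134 days ago vs limit 120 → not met
6. days of unreported inventory shrinkage 14 > 10 → not met
7. pregnancy warning notice present → met
8. condition 'sells kegs' holds; liquor liability coverage $200,000 < $375,000 → not met
Not met: 4 of 8

4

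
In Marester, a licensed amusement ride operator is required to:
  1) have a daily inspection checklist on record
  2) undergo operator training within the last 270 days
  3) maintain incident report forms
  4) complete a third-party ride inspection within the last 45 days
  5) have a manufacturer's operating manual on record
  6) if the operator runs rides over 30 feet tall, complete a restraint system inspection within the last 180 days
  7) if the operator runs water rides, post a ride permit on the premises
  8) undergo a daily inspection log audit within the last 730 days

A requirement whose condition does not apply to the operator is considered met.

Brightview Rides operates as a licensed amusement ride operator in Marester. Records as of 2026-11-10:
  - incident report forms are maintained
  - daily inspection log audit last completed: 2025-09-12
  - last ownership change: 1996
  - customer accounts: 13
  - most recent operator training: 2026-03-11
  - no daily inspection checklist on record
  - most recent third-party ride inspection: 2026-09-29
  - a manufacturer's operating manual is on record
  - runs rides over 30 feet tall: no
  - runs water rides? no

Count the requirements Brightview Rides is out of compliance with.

1

1. daily inspection checklist absent → not met
2. operator training 244 days ago vs limit 270 → met
3. incident report forms present → met
4. third-party ride inspection 42 days ago vs limit 45 → met
5. manufacturer's operating manual present → met
6. condition 'runs rides over 30 feet tall' does not hold → requirement n/a → met
7. condition 'runs water rides' does not hold → requirement n/a → met
8. daily inspection log audit 424 days ago vs limit 730 → met
Not met: 1 of 8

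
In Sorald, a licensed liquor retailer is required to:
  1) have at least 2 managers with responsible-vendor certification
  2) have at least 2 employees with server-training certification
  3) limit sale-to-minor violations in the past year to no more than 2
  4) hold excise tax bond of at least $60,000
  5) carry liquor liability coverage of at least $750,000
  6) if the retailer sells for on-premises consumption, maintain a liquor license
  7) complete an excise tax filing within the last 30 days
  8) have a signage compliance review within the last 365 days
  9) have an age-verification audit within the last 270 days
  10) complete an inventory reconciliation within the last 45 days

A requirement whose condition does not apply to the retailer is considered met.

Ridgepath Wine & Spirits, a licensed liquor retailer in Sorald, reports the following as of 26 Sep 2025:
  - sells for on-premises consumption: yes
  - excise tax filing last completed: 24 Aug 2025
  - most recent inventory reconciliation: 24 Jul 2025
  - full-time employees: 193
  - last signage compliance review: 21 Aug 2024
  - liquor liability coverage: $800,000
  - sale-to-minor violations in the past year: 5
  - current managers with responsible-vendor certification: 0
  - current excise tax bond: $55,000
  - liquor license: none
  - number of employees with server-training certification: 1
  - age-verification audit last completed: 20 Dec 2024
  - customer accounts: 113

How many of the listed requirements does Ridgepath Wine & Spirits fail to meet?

1. managers with responsible-vendor certification 0 < 2 → not met
2. employees with server-training certification 1 < 2 → not met
3. sale-to-minor violations in the past year 5 > 2 → not met
4. excise tax bond $55,000 < $60,000 → not met
5. liquor liability coverage $800,000 ≥ $750,000 → met
6. condition 'sells for on-premises consumption' holds; liquor license absent → not met
7. excise tax filing 33 days ago vs limit 30 → not met
8. signage compliance review 401 days ago vs limit 365 → not met
9. age-verification audit 280 days ago vs limit 270 → not met
10. inventory reconciliation 64 days ago vs limit 45 → not met
Not met: 9 of 10

9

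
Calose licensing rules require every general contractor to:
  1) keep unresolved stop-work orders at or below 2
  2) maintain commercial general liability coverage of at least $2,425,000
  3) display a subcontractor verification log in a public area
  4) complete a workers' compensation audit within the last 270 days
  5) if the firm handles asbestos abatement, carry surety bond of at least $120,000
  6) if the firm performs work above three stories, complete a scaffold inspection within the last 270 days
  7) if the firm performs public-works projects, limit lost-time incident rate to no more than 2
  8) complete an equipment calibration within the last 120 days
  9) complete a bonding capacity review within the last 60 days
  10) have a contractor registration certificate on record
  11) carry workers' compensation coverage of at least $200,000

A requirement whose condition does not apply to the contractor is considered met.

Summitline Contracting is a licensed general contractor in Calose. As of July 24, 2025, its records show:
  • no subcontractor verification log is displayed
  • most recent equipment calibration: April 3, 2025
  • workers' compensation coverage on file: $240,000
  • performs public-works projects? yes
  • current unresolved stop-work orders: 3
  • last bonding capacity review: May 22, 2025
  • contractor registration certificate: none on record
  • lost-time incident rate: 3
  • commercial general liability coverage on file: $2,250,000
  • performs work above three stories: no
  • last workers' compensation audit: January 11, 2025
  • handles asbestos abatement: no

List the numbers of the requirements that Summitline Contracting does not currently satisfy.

1. unresolved stop-work orders 3 > 2 → not met
2. commercial general liability coverage $2,250,000 < $2,425,000 → not met
3. subcontractor verification log absent → not met
4. workers' compensation audit 194 days ago vs limit 270 → met
5. condition 'handles asbestos abatement' does not hold → requirement n/a → met
6. condition 'performs work above three stories' does not hold → requirement n/a → met
7. condition 'performs public-works projects' holds; lost-time incident rate 3 > 2 → not met
8. equipment calibration 112 days ago vs limit 120 → met
9. bonding capacity review 63 days ago vs limit 60 → not met
10. contractor registration certificate absent → not met
11. workers' compensation coverage $240,000 ≥ $200,000 → met
Not met: 1, 2, 3, 7, 9, 10

1, 2, 3, 7, 9, 10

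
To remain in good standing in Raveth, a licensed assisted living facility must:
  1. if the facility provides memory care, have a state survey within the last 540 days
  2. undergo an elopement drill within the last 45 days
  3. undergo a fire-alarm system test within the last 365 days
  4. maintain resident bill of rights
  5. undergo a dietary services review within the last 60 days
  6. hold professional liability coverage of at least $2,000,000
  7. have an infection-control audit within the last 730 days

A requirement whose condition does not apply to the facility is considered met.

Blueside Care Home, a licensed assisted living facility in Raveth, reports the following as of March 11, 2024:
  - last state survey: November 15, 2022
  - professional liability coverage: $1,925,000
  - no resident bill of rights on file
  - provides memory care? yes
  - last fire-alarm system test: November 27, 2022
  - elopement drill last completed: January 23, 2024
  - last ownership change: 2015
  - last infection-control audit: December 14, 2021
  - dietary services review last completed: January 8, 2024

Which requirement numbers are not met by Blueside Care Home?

1. condition 'provides memory care' holds; state survey 482 days ago vs limit 540 → met
2. elopement drill 48 days ago vs limit 45 → not met
3. fire-alarm system test 470 days ago vs limit 365 → not met
4. resident bill of rights absent → not met
5. dietary services review 63 days ago vs limit 60 → not met
6. professional liability coverage $1,925,000 < $2,000,000 → not met
7. infection-control audit 818 days ago vs limit 730 → not met
Not met: 2, 3, 4, 5, 6, 7

2, 3, 4, 5, 6, 7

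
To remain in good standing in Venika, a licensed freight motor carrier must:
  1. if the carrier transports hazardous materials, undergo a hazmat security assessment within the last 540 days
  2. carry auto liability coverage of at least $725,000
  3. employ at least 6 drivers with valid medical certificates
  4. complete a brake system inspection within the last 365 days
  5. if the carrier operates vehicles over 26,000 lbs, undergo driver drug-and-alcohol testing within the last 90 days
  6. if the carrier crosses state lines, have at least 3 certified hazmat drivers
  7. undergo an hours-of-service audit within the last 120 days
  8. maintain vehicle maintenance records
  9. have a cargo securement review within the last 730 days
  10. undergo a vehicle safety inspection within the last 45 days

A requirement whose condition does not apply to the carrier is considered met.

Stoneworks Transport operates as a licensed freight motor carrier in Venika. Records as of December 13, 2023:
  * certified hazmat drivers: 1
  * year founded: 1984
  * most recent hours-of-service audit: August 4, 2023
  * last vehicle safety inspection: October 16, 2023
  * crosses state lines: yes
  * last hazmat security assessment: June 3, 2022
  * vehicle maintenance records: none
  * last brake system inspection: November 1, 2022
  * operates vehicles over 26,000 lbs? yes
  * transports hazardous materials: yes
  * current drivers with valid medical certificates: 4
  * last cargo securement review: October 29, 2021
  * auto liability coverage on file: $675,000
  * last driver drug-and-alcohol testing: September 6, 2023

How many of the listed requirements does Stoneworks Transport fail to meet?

10

1. condition 'transports hazardous materials' holds; hazmat security assessment 558 days ago vs limit 540 → not met
2. auto liability coverage $675,000 < $725,000 → not met
3. drivers with valid medical certificates 4 < 6 → not met
4. brake system inspection 407 days ago vs limit 365 → not met
5. condition 'operates vehicles over 26,000 lbs' holds; driver drug-and-alcohol testing 98 days ago vs limit 90 → not met
6. condition 'crosses state lines' holds; certified hazmat drivers 1 < 3 → not met
7. hours-of-service audit 131 days ago vs limit 120 → not met
8. vehicle maintenance records absent → not met
9. cargo securement review 775 days ago vs limit 730 → not met
10. vehicle safety inspection 58 days ago vs limit 45 → not met
Not met: 10 of 10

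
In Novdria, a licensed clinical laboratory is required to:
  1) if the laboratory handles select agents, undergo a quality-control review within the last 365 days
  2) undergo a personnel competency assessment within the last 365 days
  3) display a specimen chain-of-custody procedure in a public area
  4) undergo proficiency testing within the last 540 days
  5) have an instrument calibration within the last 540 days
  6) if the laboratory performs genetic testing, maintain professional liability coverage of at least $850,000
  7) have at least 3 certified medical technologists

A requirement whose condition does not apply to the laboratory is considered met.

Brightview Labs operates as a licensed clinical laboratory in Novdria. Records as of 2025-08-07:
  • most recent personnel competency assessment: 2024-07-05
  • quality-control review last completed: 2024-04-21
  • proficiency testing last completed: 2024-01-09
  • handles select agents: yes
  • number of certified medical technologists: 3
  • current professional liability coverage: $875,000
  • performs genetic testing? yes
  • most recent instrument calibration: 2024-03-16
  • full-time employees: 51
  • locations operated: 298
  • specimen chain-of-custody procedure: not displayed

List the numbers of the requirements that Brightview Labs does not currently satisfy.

1. condition 'handles select agents' holds; quality-control review 473 days ago vs limit 365 → not met
2. personnel competency assessment 398 days ago vs limit 365 → not met
3. specimen chain-of-custody procedure absent → not met
4. proficiency testing 576 days ago vs limit 540 → not met
5. instrument calibration 509 days ago vs limit 540 → met
6. condition 'performs genetic testing' holds; professional liability coverage $875,000 ≥ $850,000 → met
7. certified medical technologists 3 ≥ 3 → met
Not met: 1, 2, 3, 4

1, 2, 3, 4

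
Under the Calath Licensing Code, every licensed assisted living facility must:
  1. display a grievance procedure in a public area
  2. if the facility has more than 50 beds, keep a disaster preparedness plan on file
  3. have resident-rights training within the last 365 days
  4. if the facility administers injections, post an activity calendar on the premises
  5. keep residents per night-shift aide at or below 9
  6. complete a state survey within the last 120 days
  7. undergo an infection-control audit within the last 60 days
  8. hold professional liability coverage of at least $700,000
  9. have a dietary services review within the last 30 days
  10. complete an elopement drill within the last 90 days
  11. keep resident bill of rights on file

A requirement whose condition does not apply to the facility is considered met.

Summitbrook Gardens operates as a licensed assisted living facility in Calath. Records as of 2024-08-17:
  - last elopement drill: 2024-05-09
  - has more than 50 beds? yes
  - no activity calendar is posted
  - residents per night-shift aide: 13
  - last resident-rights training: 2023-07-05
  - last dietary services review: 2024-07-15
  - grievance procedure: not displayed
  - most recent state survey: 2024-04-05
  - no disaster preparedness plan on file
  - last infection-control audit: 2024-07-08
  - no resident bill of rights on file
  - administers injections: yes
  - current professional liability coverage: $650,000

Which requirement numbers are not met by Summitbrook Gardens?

1. grievance procedure absent → not met
2. condition 'has more than 50 beds' holds; disaster preparedness plan absent → not met
3. resident-rights training 409 days ago vs limit 365 → not met
4. condition 'administers injections' holds; activity calendar absent → not met
5. residents per night-shift aide 13 > 9 → not met
6. state survey 134 days ago vs limit 120 → not met
7. infection-control audit 40 days ago vs limit 60 → met
8. professional liability coverage $650,000 < $700,000 → not met
9. dietary services review 33 days ago vs limit 30 → not met
10. elopement drill 100 days ago vs limit 90 → not met
11. resident bill of rights absent → not met
Not met: 1, 2, 3, 4, 5, 6, 8, 9, 10, 11

1, 2, 3, 4, 5, 6, 8, 9, 10, 11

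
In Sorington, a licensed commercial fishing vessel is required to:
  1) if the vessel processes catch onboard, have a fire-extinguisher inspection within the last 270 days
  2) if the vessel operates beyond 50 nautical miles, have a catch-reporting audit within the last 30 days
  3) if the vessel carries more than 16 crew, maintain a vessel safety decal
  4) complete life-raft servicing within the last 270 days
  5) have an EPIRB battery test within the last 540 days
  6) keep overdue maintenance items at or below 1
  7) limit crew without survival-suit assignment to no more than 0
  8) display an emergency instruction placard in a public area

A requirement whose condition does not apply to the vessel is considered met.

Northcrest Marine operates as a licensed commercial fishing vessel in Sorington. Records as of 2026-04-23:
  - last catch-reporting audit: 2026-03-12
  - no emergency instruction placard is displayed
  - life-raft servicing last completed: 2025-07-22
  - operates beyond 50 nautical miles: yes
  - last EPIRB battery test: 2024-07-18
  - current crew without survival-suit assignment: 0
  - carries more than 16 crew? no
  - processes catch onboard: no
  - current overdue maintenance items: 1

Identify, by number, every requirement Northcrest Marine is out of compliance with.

2, 4, 5, 8

1. condition 'processes catch onboard' does not hold → requirement n/a → met
2. condition 'operates beyond 50 nautical miles' holds; catch-reporting audit 42 days ago vs limit 30 → not met
3. condition 'carries more than 16 crew' does not hold → requirement n/a → met
4. life-raft servicing 275 days ago vs limit 270 → not met
5. EPIRB battery test 644 days ago vs limit 540 → not met
6. overdue maintenance items 1 ≤ 1 → met
7. crew without survival-suit assignment 0 ≤ 0 → met
8. emergency instruction placard absent → not met
Not met: 2, 4, 5, 8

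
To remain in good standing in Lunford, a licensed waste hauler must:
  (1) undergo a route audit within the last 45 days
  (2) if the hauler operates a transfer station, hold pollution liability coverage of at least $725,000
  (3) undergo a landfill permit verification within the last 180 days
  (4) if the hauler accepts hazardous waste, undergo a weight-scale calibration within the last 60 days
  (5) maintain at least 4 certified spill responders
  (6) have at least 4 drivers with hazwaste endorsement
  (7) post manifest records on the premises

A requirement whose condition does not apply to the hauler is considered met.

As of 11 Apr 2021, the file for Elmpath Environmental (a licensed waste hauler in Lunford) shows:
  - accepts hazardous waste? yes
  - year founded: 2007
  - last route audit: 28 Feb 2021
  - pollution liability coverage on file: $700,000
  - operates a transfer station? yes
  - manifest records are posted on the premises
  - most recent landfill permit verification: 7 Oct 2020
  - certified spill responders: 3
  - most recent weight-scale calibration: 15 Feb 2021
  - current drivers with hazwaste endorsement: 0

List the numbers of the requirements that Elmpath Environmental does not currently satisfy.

1. route audit 42 days ago vs limit 45 → met
2. condition 'operates a transfer station' holds; pollution liability coverage $700,000 < $725,000 → not met
3. landfill permit verification 186 days ago vs limit 180 → not met
4. condition 'accepts hazardous waste' holds; weight-scale calibration 55 days ago vs limit 60 → met
5. certified spill responders 3 < 4 → not met
6. drivers with hazwaste endorsement 0 < 4 → not met
7. manifest records present → met
Not met: 2, 3, 5, 6

2, 3, 5, 6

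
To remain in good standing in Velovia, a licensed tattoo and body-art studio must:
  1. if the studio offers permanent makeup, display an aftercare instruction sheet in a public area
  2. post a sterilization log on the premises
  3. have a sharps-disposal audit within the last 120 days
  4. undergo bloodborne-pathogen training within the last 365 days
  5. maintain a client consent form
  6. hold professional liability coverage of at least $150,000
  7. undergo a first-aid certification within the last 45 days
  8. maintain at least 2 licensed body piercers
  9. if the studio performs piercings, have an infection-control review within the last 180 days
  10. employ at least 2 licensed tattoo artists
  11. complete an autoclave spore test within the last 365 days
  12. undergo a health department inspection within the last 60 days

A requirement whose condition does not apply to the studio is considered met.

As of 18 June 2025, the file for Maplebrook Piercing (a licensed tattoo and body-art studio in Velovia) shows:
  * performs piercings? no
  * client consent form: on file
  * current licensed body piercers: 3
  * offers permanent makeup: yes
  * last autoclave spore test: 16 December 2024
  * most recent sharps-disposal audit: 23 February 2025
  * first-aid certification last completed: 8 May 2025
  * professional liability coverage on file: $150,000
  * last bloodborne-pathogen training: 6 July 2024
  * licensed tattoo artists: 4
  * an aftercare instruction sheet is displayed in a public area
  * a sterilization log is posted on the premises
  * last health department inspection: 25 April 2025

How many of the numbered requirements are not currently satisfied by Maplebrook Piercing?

0

1. condition 'offers permanent makeup' holds; aftercare instruction sheet present → met
2. sterilization log present → met
3. sharps-disposal audit 115 days ago vs limit 120 → met
4. bloodborne-pathogen training 347 days ago vs limit 365 → met
5. client consent form present → met
6. professional liability coverage $150,000 ≥ $150,000 → met
7. first-aid certification 41 days ago vs limit 45 → met
8. licensed body piercers 3 ≥ 2 → met
9. condition 'performs piercings' does not hold → requirement n/a → met
10. licensed tattoo artists 4 ≥ 2 → met
11. autoclave spore test 184 days ago vs limit 365 → met
12. health department inspection 54 days ago vs limit 60 → met
Not met: 0 of 12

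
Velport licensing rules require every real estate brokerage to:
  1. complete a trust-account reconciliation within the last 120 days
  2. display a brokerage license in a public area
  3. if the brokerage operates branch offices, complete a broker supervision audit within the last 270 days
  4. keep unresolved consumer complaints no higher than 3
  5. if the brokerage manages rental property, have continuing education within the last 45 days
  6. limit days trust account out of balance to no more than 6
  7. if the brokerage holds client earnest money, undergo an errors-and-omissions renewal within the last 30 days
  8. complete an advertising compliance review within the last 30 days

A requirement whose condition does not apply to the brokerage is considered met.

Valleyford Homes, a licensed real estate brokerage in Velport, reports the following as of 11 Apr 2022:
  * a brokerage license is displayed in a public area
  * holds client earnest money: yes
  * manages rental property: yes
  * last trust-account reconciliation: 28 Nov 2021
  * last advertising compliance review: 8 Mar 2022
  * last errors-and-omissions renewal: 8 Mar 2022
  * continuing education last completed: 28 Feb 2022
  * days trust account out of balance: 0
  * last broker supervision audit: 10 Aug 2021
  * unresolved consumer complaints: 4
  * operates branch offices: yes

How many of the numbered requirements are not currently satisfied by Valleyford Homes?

4

1. trust-account reconciliation 134 days ago vs limit 120 → not met
2. brokerage license present → met
3. condition 'operates branch offices' holds; broker supervision audit 244 days ago vs limit 270 → met
4. unresolved consumer complaints 4 > 3 → not met
5. condition 'manages rental property' holds; continuing education 42 days ago vs limit 45 → met
6. days trust account out of balance 0 ≤ 6 → met
7. condition 'holds client earnest money' holds; errors-and-omissions renewal 34 days ago vs limit 30 → not met
8. advertising compliance review 34 days ago vs limit 30 → not met
Not met: 4 of 8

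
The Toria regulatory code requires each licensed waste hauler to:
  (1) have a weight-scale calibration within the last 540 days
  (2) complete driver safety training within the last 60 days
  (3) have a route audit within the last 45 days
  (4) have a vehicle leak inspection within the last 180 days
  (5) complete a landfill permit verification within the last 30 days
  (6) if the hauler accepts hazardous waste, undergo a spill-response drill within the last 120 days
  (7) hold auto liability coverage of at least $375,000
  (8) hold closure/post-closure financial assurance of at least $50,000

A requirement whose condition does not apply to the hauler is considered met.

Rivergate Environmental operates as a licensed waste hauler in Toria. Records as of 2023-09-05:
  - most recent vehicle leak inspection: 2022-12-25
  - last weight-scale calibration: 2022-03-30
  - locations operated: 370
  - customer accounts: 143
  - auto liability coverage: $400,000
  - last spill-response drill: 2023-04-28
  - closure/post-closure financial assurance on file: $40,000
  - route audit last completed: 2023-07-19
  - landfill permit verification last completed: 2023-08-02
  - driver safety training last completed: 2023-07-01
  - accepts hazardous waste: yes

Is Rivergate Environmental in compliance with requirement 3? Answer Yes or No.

3. route audit 48 days ago vs limit 45 → not met

No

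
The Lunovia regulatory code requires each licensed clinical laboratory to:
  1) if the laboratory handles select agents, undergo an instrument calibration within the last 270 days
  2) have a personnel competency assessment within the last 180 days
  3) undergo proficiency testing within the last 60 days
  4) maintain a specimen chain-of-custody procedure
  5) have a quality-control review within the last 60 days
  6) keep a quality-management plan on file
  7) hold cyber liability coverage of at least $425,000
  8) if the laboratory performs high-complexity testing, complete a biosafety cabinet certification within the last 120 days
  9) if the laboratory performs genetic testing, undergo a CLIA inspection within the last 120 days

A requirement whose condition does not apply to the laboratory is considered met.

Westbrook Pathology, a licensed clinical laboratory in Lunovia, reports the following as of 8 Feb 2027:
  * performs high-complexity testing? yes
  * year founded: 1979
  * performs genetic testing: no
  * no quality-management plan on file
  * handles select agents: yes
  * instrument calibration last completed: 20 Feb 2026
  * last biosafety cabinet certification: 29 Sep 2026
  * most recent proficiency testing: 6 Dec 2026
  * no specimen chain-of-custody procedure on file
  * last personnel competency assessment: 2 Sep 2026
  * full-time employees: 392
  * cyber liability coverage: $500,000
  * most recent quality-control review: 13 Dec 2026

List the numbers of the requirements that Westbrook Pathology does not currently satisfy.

1, 3, 4, 6, 8

1. condition 'handles select agents' holds; instrument calibration 353 days ago vs limit 270 → not met
2. personnel competency assessment 159 days ago vs limit 180 → met
3. proficiency testing 64 days ago vs limit 60 → not met
4. specimen chain-of-custody procedure absent → not met
5. quality-control review 57 days ago vs limit 60 → met
6. quality-management plan absent → not met
7. cyber liability coverage $500,000 ≥ $425,000 → met
8. condition 'performs high-complexity testing' holds; biosafety cabinet certification 132 days ago vs limit 120 → not met
9. condition 'performs genetic testing' does not hold → requirement n/a → met
Not met: 1, 3, 4, 6, 8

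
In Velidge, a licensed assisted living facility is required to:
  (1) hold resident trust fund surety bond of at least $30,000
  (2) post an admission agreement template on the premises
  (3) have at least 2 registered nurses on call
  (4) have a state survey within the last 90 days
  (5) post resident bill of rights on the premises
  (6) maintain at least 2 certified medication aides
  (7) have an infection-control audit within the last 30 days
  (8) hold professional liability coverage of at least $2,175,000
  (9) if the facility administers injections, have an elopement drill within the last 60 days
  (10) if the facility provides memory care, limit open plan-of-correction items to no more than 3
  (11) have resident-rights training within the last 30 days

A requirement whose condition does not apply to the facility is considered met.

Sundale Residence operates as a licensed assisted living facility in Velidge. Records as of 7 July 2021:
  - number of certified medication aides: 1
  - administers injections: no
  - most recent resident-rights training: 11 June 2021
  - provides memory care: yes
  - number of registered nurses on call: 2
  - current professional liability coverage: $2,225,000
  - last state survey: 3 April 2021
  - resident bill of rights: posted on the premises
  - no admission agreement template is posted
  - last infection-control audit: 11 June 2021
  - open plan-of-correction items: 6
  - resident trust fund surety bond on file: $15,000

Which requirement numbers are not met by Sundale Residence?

1. resident trust fund surety bond $15,000 < $30,000 → not met
2. admission agreement template absent → not met
3. registered nurses on call 2 ≥ 2 → met
4. state survey 95 days ago vs limit 90 → not met
5. resident bill of rights present → met
6. certified medication aides 1 < 2 → not met
7. infection-control audit 26 days ago vs limit 30 → met
8. professional liability coverage $2,225,000 ≥ $2,175,000 → met
9. condition 'administers injections' does not hold → requirement n/a → met
10. condition 'provides memory care' holds; open plan-of-correction items 6 > 3 → not met
11. resident-rights training 26 days ago vs limit 30 → met
Not met: 1, 2, 4, 6, 10

1, 2, 4, 6, 10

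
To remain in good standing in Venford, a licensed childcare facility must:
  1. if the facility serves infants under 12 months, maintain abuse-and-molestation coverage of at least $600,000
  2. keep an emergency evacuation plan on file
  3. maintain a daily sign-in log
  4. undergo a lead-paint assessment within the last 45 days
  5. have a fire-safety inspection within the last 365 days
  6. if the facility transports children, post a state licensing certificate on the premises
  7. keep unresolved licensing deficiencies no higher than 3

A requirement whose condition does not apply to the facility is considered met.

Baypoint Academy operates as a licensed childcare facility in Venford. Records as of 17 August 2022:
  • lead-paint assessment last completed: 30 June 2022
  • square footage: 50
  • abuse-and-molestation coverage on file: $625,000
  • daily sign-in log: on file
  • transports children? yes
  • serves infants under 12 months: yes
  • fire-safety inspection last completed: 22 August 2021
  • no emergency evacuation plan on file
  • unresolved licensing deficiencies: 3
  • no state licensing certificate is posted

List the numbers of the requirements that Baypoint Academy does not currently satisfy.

2, 4, 6

1. condition 'serves infants under 12 months' holds; abuse-and-molestation coverage $625,000 ≥ $600,000 → met
2. emergency evacuation plan absent → not met
3. daily sign-in log present → met
4. lead-paint assessment 48 days ago vs limit 45 → not met
5. fire-safety inspection 360 days ago vs limit 365 → met
6. condition 'transports children' holds; state licensing certificate absent → not met
7. unresolved licensing deficiencies 3 ≤ 3 → met
Not met: 2, 4, 6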